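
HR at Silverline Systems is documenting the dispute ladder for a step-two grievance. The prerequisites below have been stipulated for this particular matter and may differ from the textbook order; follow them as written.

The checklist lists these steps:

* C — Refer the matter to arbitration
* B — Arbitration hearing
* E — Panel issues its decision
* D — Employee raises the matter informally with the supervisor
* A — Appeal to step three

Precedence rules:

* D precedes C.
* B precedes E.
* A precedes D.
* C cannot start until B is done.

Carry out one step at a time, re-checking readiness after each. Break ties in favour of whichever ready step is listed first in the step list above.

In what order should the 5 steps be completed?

Nothing is required for B and A. B is listed earlier → B first.
E now also ready, so the ready set is {E, A}; E is listed earlier → E.
A is the only step now ready → A.
D is the only step now ready → D.
C needed B and D, now all done → C.

B, E, A, D, C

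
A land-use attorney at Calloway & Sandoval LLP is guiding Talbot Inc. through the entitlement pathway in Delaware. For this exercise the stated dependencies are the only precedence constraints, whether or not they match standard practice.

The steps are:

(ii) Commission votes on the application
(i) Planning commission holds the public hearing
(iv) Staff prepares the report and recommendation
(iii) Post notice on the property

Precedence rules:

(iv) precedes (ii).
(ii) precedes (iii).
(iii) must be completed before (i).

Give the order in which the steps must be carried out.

Only (iv) has no prerequisites, so it is first.
(ii) needed (iv), now all done → (ii).
(iii) needed (ii), now all done → (iii).
(i) needed (iii), now all done → (i).

(iv) (ii) (iii) (i)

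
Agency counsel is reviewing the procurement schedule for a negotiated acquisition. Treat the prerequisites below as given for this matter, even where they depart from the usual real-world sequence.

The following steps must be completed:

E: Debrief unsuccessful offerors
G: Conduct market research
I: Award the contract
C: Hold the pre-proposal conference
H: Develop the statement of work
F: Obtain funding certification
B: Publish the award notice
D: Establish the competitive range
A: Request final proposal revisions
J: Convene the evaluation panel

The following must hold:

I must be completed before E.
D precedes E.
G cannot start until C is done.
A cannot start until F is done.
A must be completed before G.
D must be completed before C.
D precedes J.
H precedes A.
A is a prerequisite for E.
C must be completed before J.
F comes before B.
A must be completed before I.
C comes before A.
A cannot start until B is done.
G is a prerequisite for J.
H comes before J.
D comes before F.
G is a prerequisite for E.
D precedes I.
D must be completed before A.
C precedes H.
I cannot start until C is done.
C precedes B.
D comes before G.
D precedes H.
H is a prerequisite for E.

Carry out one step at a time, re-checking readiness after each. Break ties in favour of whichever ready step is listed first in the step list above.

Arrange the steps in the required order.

D is the only step with nothing outstanding, so it goes first.
Ready: C and F. C is listed earlier → C.
H now also ready, so the ready set is {H, F}; H is listed earlier → H.
That leaves F as the only ready step → F.
That leaves B as the only ready step → B.
Next only A has its prerequisites met → A.
Ready: G and I. G is listed earlier → G.
J now also ready, so the ready set is {I, J}; I is listed earlier → I.
Ready: E and J. E is listed earlier → E.
That leaves J as the only ready step → J.

D C H F B A G I E J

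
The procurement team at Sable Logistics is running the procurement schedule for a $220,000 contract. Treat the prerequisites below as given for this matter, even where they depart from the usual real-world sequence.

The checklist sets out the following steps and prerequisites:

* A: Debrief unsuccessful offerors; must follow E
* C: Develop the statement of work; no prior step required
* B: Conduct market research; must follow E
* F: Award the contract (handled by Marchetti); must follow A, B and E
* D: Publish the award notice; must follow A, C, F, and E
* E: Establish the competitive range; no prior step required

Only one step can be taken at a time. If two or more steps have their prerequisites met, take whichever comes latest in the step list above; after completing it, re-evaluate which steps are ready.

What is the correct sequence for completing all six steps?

E and C have no prerequisites; E is listed later, so E is first.
Now B, C and A have their prerequisites met. B is listed later, so B next.
C and A are both available; C is listed later → C.
A is the only step now ready → A.
F needed E, B and A, now all done → F.
D is the only step now ready → D.

E B C A F D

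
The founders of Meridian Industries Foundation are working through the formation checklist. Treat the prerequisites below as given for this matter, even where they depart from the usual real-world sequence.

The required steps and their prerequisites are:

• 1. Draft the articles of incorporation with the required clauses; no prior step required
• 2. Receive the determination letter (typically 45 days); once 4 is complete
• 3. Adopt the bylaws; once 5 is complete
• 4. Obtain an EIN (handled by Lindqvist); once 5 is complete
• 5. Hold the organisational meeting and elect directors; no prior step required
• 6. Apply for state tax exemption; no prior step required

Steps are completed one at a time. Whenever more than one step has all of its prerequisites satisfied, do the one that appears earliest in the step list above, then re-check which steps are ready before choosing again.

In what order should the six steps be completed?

Nothing is required for 1, 5 and 6. 1 is listed earlier → 1 first.
5 and 6 are both available; 5 is listed earlier → 5.
3 and 4 now also ready, so the ready set is {3, 4, 6}; 3 is listed earlier → 3.
Ready: 4 and 6. 4 is listed earlier → 4.
2 and 6 are both available; 2 is listed earlier → 2.
6 is the only step now ready → 6.

1, 5, 3, 4, 2, 6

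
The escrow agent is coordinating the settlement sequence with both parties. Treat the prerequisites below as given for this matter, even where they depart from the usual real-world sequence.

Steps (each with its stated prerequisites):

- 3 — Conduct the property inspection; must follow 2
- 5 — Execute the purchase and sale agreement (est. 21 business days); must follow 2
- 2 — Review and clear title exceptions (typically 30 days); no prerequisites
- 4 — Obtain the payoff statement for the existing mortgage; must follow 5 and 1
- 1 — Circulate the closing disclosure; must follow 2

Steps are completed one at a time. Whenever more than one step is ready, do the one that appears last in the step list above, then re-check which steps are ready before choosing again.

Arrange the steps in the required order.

2 has no prerequisites → 2 first.
1, 5 and 3 are all available; 1 is listed later → 1.
5 and 3 are both available; 5 is listed later → 5.
Ready: 4 and 3. 4 is listed later → 4.
Next only 3 has its prerequisites met → 3.

2, 1, 5, 4, 3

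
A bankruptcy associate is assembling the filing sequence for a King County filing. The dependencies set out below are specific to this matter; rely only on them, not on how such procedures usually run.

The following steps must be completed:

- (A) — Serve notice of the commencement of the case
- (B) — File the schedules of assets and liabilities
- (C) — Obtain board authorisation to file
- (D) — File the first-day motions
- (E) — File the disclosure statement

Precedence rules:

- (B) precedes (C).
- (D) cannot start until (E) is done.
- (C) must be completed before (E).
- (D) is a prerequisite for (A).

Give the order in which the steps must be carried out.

(B), (C), (E), (D), (A)

(B) is the only step with nothing outstanding, so it goes first.
(C) needed (B), now all done → (C).
Next only (E) has its prerequisites met → (E).
(D) needed (E), now all done → (D).
(A) is the only step now ready → (A).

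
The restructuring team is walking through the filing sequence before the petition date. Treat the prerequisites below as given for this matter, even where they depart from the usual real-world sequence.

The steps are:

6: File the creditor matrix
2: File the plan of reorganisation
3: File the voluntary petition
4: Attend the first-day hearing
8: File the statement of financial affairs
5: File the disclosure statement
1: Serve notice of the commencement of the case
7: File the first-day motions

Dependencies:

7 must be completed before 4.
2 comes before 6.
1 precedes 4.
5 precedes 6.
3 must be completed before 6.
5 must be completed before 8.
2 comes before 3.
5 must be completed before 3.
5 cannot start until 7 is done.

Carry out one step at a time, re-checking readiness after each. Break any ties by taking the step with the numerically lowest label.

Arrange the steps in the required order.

1, 2 and 7 have no prerequisites; 1 has the earlier label, so 1 is first.
Now 2 and 7 have their prerequisites met. 2 has the earlier label, so 2 next.
That leaves 7 as the only ready step → 7.
4 and 5 are both available; 4 has the earlier label → 4.
5 is the only step now ready → 5.
Now 3 and 8 have their prerequisites met. 3 has the earlier label, so 3 next.
Ready: 6 and 8. 6 has the earlier label → 6.
8 needed 5, now all done → 8.

1, 2, 7, 4, 5, 3, 6, 8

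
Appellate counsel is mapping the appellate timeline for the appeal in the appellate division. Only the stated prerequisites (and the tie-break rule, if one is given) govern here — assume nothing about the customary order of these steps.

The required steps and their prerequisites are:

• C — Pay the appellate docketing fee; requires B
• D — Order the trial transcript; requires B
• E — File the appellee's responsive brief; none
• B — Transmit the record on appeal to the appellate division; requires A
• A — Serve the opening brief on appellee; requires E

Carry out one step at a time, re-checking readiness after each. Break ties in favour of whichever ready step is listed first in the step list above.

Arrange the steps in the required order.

E is the only step with nothing outstanding, so it goes first.
Next only A has its prerequisites met → A.
Next only B has its prerequisites met → B.
Now C and D have their prerequisites met. C is listed earlier, so C next.
D needed B, now all done → D.

E → A → B → C → D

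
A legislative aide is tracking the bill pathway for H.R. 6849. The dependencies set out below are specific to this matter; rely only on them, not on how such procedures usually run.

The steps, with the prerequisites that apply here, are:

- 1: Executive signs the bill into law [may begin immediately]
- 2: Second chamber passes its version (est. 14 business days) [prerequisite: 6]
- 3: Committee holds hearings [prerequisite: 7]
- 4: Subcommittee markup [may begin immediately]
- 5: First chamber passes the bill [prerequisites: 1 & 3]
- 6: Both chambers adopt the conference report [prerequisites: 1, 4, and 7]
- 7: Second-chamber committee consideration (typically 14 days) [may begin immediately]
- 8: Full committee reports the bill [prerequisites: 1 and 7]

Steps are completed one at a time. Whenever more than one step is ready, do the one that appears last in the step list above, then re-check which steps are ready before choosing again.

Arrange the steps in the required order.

7, 4 and 1 have no prerequisites; 7 is listed later, so 7 is first.
3 now also ready, so the ready set is {4, 3, 1}; 4 is listed later → 4.
Ready: 3 and 1. 3 is listed later → 3.
Next only 1 has its prerequisites met → 1.
Now 8, 6 and 5 have their prerequisites met. 8 is listed later, so 8 next.
Now 6 and 5 have their prerequisites met. 6 is listed later, so 6 next.
2 now also ready, so the ready set is {5, 2}; 5 is listed later → 5.
2 needed 6, now all done → 2.

7 4 3 1 8 6 5 2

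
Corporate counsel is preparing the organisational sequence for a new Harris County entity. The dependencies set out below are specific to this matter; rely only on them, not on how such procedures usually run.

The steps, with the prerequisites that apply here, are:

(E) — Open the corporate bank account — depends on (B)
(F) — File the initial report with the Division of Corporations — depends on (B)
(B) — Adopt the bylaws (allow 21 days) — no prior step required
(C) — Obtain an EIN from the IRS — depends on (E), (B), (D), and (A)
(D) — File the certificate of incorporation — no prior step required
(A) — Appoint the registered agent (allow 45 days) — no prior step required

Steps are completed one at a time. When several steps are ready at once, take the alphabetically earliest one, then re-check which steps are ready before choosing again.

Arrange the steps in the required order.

(A) (B) (D) (E) (C) (F)

Nothing is required for (A), (B) and (D). (A) has the earlier label → (A) first.
Ready: (B) and (D). (B) has the earlier label → (B).
(E) and (F) now also ready, so the ready set is {(D), (E), (F)}; (D) has the earlier label → (D).
Ready: (E) and (F). (E) has the earlier label → (E).
(C) and (F) are both available; (C) has the earlier label → (C).
(F) is the only step now ready → (F).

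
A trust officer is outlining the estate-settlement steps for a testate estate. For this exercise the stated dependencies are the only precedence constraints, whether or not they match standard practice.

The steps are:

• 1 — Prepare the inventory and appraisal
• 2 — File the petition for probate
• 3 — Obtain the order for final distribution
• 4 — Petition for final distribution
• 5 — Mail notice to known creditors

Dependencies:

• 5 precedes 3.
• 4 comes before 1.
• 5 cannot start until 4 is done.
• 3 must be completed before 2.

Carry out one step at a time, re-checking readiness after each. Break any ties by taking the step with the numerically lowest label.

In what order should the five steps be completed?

4 1 5 3 2

4 has no prerequisites → 4 first.
1 and 5 are both available; 1 has the earlier label → 1.
That leaves 5 as the only ready step → 5.
That leaves 3 as the only ready step → 3.
2 needed 3, now all done → 2.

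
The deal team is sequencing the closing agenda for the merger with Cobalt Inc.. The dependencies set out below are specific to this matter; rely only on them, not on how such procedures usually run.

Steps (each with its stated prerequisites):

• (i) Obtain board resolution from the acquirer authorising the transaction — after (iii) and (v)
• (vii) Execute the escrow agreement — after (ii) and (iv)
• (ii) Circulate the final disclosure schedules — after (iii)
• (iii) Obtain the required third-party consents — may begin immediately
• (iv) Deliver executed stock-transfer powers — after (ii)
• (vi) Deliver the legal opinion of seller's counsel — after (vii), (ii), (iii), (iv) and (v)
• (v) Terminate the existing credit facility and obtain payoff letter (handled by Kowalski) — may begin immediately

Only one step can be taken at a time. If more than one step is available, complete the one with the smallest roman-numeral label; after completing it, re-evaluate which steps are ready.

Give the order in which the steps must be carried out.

(iii), (ii), (iv), (v), (i), (vii), (vi)

(iii) and (v) have no prerequisites; (iii) has the earlier label, so (iii) is first.
(ii) now also ready, so the ready set is {(ii), (v)}; (ii) has the earlier label → (ii).
(iv) now also ready, so the ready set is {(iv), (v)}; (iv) has the earlier label → (iv).
Ready: (v) and (vii). (v) has the earlier label → (v).
Ready: (i) and (vii). (i) has the earlier label → (i).
(vii) needed (ii) and (iv), now all done → (vii).
That leaves (vi) as the only ready step → (vi).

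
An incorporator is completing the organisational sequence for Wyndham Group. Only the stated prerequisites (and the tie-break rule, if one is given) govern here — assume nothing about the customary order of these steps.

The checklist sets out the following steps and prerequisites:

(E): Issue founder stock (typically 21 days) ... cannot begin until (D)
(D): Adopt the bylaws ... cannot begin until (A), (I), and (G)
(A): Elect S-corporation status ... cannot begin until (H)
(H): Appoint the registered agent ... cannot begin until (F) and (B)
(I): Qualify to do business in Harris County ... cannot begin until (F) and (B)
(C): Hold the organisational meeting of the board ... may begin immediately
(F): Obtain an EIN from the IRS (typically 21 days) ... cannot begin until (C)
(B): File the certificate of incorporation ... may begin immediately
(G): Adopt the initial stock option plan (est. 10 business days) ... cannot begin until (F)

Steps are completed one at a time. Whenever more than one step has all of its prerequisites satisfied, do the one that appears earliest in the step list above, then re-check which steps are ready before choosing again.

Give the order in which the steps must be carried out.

(C) (F) (B) (H) (A) (I) (G) (D) (E)

(C) and (B) have no prerequisites; (C) is listed earlier, so (C) is first.
(F) now also ready, so the ready set is {(F), (B)}; (F) is listed earlier → (F).
(G) now also ready, so the ready set is {(B), (G)}; (B) is listed earlier → (B).
(H) and (I) now also ready, so the ready set is {(H), (I), (G)}; (H) is listed earlier → (H).
(A), (I) and (G) are all available; (A) is listed earlier → (A).
Now (I) and (G) have their prerequisites met. (I) is listed earlier, so (I) next.
(G) is the only step now ready → (G).
(D) needed (A), (I) and (G), now all done → (D).
That leaves (E) as the only ready step → (E).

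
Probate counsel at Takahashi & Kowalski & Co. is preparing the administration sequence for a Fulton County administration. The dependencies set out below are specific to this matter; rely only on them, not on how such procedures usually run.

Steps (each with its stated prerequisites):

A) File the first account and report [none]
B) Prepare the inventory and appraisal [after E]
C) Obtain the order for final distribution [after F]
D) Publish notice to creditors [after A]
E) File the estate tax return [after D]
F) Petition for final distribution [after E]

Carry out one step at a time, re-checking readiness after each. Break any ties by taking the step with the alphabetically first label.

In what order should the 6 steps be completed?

A → D → E → B → F → C

A is the only step with nothing outstanding, so it goes first.
D needed A, now all done → D.
E needed D, now all done → E.
Ready: B and F. B has the earlier label → B.
F is the only step now ready → F.
C is the only step now ready → C.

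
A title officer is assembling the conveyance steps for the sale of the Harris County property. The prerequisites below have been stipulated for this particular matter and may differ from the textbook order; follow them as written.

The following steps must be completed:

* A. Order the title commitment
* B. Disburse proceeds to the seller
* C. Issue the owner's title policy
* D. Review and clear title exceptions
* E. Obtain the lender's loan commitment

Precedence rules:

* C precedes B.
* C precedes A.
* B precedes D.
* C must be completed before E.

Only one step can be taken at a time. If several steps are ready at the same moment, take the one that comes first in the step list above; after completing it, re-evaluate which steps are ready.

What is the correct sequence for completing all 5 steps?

Only C has no prerequisites, so it is first.
A, B and E are all available; A is listed earlier → A.
Ready: B and E. B is listed earlier → B.
D now also ready, so the ready set is {D, E}; D is listed earlier → D.
Next only E has its prerequisites met → E.

C → A → B → D → E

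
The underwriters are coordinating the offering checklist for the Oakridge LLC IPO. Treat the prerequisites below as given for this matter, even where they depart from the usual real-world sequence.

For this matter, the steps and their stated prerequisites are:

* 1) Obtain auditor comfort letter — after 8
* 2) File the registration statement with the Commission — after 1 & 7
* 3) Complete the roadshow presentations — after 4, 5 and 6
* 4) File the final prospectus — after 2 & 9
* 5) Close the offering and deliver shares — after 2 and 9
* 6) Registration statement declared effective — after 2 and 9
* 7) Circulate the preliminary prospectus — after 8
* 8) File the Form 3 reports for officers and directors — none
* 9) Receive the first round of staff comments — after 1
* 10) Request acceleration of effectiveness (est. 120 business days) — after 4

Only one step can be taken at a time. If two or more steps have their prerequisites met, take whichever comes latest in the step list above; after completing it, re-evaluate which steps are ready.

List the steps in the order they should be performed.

8, 7, 1, 9, 2, 6, 5, 4, 10, 3

Only 8 has no prerequisites, so it is first.
Now 7 and 1 have their prerequisites met. 7 is listed later, so 7 next.
That leaves 1 as the only ready step → 1.
9 and 2 are both available; 9 is listed later → 9.
2 is the only step now ready → 2.
Ready: 6, 5 and 4. 6 is listed later → 6.
Ready: 5 and 4. 5 is listed later → 5.
Next only 4 has its prerequisites met → 4.
Ready: 10 and 3. 10 is listed later → 10.
That leaves 3 as the only ready step → 3.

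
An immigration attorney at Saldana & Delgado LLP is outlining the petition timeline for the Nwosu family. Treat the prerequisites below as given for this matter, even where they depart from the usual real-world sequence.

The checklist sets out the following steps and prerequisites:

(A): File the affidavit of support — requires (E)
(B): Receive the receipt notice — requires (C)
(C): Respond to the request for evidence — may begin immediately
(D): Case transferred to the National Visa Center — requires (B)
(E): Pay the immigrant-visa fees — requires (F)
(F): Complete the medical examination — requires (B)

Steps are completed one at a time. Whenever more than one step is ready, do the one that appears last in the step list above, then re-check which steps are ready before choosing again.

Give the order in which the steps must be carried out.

(C) (B) (F) (E) (D) (A)

(C) has no prerequisites → (C) first.
(B) is the only step now ready → (B).
(F) and (D) are both available; (F) is listed later → (F).
(E) and (D) are both available; (E) is listed later → (E).
Now (D) and (A) have their prerequisites met. (D) is listed later, so (D) next.
Next only (A) has its prerequisites met → (A).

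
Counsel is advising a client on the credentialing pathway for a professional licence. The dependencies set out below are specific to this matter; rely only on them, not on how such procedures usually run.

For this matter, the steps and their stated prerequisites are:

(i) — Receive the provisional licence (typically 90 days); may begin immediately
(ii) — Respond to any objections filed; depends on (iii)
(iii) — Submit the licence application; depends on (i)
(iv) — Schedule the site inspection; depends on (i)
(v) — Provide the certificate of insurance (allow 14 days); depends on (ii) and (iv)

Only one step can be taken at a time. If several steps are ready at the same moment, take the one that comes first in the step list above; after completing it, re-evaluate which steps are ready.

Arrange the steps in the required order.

(i), (iii), (ii), (iv), (v)

(i) is the only step with nothing outstanding, so it goes first.
Now (iii) and (iv) have their prerequisites met. (iii) is listed earlier, so (iii) next.
Ready: (ii) and (iv). (ii) is listed earlier → (ii).
(iv) needed (i), now all done → (iv).
Next only (v) has its prerequisites met → (v).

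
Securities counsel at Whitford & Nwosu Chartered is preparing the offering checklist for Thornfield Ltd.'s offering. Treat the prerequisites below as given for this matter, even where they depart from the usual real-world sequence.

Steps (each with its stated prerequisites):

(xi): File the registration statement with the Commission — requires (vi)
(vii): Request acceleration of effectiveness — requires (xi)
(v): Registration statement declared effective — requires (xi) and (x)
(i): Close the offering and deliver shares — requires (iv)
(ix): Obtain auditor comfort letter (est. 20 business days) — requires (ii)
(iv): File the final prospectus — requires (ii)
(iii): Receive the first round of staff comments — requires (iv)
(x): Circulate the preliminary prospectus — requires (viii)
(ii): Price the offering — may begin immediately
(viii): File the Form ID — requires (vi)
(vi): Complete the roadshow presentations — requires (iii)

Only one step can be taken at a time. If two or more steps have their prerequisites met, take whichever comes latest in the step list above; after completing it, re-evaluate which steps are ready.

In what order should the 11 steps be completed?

(ii) (iv) (iii) (vi) (viii) (x) (ix) (i) (xi) (v) (vii)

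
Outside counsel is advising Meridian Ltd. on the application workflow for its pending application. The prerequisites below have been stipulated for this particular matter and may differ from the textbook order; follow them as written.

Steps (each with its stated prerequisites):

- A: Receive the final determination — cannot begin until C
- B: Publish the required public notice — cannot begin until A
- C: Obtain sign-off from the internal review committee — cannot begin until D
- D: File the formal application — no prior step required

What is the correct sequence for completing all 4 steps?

Only D has no prerequisites, so it is first.
That leaves C as the only ready step → C.
That leaves A as the only ready step → A.
B needed A, now all done → B.

D → C → A → B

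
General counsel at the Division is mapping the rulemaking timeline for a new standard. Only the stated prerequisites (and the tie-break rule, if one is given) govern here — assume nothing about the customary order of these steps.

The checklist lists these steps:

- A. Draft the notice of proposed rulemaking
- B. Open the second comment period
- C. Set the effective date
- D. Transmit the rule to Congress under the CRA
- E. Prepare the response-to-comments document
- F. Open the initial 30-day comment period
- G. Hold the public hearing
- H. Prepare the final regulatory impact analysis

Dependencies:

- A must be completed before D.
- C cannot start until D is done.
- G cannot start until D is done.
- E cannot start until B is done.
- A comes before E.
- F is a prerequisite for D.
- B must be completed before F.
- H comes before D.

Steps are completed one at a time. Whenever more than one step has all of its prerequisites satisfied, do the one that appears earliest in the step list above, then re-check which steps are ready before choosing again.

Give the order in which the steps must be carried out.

A, B and H have no prerequisites; A is listed earlier, so A is first.
Ready: B and H. B is listed earlier → B.
E and F now also ready, so the ready set is {E, F, H}; E is listed earlier → E.
Ready: F and H. F is listed earlier → F.
Next only H has its prerequisites met → H.
D needed A, F and H, now all done → D.
Ready: C and G. C is listed earlier → C.
That leaves G as the only ready step → G.

A, B, E, F, H, D, C, G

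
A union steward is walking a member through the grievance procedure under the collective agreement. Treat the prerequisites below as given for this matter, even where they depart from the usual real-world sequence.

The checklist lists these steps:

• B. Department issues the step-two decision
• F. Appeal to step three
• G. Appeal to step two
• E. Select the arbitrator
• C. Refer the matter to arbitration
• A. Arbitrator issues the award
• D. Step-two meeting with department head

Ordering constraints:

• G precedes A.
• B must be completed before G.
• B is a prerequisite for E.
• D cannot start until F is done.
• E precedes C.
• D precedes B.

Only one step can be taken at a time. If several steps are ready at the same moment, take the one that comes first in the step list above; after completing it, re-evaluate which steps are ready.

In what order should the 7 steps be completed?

F D B G E C A

F is the only step with nothing outstanding, so it goes first.
D needed F, now all done → D.
B is the only step now ready → B.
G and E are both available; G is listed earlier → G.
A now also ready, so the ready set is {E, A}; E is listed earlier → E.
C now also ready, so the ready set is {C, A}; C is listed earlier → C.
A needed G, now all done → A.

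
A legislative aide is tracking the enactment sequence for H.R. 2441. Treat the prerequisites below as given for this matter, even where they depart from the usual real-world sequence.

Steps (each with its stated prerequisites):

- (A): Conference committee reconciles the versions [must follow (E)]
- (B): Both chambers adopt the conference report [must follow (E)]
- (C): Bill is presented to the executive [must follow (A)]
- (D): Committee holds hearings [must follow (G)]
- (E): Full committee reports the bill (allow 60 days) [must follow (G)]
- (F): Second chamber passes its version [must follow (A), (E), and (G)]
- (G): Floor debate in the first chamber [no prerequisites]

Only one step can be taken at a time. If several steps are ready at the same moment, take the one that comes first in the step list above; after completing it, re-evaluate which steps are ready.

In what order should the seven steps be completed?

(G) is the only step with nothing outstanding, so it goes first.
(D) and (E) are both available; (D) is listed earlier → (D).
(E) needed (G), now all done → (E).
Now (A) and (B) have their prerequisites met. (A) is listed earlier, so (A) next.
(C) and (F) now also ready, so the ready set is {(B), (C), (F)}; (B) is listed earlier → (B).
Ready: (C) and (F). (C) is listed earlier → (C).
Next only (F) has its prerequisites met → (F).

(G), (D), (E), (A), (B), (C), (F)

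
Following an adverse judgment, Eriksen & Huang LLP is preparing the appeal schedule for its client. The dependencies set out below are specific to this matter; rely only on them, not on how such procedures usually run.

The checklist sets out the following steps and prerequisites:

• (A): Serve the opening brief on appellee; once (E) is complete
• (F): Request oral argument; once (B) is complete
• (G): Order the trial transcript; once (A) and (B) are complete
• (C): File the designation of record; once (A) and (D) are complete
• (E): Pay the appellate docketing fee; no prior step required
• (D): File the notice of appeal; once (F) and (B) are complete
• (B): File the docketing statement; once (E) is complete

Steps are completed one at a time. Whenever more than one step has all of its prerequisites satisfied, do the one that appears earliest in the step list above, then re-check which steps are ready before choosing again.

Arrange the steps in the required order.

(E) has no prerequisites → (E) first.
Now (A) and (B) have their prerequisites met. (A) is listed earlier, so (A) next.
That leaves (B) as the only ready step → (B).
Now (F) and (G) have their prerequisites met. (F) is listed earlier, so (F) next.
Ready: (G) and (D). (G) is listed earlier → (G).
(D) needed (F) and (B), now all done → (D).
That leaves (C) as the only ready step → (C).

(E) (A) (B) (F) (G) (D) (C)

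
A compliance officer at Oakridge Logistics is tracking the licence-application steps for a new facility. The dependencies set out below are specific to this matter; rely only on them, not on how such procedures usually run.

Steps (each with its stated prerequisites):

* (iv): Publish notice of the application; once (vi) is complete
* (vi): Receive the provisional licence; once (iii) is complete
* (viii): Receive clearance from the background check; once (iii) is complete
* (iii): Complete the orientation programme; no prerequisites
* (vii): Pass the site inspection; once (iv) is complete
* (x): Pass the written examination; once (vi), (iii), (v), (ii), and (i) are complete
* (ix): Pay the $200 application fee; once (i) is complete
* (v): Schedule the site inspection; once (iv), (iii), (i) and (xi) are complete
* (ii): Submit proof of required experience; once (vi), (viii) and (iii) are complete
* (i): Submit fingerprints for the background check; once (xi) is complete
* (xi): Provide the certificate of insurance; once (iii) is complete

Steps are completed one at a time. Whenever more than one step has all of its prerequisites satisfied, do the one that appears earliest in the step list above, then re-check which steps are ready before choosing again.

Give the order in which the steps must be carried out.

(iii), (vi), (iv), (viii), (vii), (ii), (xi), (i), (ix), (v), (x)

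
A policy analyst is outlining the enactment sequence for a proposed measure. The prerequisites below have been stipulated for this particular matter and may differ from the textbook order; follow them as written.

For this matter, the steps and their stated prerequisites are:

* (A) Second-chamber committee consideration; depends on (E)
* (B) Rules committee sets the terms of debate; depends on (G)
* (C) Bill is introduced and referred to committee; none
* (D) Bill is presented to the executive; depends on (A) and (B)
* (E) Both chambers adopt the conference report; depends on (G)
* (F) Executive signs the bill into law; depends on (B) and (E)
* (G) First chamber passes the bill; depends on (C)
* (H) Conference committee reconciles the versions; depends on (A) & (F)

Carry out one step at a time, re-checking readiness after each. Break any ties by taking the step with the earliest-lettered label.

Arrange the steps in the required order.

(C), (G), (B), (E), (A), (D), (F), (H)

Only (C) has no prerequisites, so it is first.
(G) is the only step now ready → (G).
Ready: (B) and (E). (B) has the earlier label → (B).
That leaves (E) as the only ready step → (E).
Ready: (A) and (F). (A) has the earlier label → (A).
(D) and (F) are both available; (D) has the earlier label → (D).
Next only (F) has its prerequisites met → (F).
(H) needed (A) and (F), now all done → (H).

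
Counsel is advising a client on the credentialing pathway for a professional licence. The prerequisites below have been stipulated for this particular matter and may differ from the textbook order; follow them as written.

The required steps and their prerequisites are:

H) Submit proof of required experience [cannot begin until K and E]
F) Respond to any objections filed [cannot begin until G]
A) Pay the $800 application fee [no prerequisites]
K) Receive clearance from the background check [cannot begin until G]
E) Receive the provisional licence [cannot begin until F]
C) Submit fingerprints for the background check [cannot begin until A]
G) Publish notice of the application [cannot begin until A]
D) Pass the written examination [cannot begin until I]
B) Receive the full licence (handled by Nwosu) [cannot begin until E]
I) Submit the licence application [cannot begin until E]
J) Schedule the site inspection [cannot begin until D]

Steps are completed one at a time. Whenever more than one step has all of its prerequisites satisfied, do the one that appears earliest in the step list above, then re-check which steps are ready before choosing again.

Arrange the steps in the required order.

A, C, G, F, K, E, H, B, I, D, J

Only A has no prerequisites, so it is first.
C and G are both available; C is listed earlier → C.
That leaves G as the only ready step → G.
Now F and K have their prerequisites met. F is listed earlier, so F next.
E now also ready, so the ready set is {K, E}; K is listed earlier → K.
E needed F, now all done → E.
Ready: H, B and I. H is listed earlier → H.
Ready: B and I. B is listed earlier → B.
I needed E, now all done → I.
D is the only step now ready → D.
That leaves J as the only ready step → J.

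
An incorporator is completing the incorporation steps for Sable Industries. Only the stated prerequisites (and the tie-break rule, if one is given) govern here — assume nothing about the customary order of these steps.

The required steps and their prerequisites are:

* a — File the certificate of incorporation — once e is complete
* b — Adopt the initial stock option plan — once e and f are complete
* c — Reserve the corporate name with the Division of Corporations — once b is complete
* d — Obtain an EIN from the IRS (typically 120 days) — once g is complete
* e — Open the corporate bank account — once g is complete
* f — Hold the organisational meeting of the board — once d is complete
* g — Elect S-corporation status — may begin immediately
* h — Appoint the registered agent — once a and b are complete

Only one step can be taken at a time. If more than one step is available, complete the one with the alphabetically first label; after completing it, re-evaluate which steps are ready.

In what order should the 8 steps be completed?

Only g has no prerequisites, so it is first.
Now d and e have their prerequisites met. d has the earlier label, so d next.
Now e and f have their prerequisites met. e has the earlier label, so e next.
Now a and f have their prerequisites met. a has the earlier label, so a next.
f needed d, now all done → f.
b needed e and f, now all done → b.
Ready: c and h. c has the earlier label → c.
h needed a and b, now all done → h.

g d e a f b c h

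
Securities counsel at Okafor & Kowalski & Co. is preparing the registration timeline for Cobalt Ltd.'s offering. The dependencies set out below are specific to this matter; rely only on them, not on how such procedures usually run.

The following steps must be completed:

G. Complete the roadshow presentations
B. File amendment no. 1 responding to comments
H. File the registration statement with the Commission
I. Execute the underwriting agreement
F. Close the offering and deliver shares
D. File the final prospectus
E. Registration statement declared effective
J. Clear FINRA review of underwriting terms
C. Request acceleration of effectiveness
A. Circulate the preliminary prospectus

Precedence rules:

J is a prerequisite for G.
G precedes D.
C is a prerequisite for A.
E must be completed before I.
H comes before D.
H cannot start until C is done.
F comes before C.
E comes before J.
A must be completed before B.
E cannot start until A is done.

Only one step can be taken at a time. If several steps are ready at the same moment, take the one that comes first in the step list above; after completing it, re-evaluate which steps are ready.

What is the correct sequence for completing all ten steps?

F, C, H, A, B, E, I, J, G, D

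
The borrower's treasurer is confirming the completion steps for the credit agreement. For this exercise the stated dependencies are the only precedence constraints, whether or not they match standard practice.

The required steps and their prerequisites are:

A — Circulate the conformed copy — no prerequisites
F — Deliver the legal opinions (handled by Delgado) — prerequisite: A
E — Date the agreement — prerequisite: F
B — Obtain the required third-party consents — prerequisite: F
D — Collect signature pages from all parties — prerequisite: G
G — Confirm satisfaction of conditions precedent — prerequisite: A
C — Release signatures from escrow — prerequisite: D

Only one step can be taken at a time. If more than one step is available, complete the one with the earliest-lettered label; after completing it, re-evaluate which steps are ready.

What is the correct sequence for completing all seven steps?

A → F → B → E → G → D → C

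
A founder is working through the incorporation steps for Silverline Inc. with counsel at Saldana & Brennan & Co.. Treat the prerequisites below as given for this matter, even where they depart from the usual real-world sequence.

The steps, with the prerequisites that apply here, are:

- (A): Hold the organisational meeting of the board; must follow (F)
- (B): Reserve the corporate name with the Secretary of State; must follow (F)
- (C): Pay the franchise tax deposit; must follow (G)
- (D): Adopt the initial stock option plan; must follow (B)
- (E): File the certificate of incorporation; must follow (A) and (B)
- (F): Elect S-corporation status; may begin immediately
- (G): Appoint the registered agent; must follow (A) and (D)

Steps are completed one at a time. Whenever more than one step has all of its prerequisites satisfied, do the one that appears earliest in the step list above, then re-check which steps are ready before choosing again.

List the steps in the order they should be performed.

(F), (A), (B), (D), (E), (G), (C)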